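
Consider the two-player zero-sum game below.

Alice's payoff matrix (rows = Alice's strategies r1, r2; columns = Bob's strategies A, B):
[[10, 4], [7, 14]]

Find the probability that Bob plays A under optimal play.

Row minima are 4 and 7, so Alice's maximin is 7; column maxima are 10 and 14, so Bob's minimax is 10. These differ, so the equilibrium is in mixed strategies.
Let Bob play A with probability q. Alice is indifferent when 10q + 4(1−q) = 7q + 14(1−q), giving q = 10/13.

10/13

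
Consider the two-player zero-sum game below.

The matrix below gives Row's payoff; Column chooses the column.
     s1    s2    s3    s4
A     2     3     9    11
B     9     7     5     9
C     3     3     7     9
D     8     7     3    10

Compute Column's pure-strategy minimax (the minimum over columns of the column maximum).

The worst case (largest entry) in each column is s1: 9, s2: 7, s3: 9, s4: 11.
The best (smallest) of these is 7.

7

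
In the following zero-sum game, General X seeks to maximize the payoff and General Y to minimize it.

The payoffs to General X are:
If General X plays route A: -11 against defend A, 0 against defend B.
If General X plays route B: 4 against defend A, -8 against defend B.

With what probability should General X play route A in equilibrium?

Row minima are -11 and -8, so General X's maximin is -8; column maxima are 4 and 0, so General Y's minimax is 0. These differ, so the equilibrium is in mixed strategies.
Let General X play route A with probability p. General Y is indifferent when −11p + 4(1−p) = −8(1−p), giving p = 12/23.

12/23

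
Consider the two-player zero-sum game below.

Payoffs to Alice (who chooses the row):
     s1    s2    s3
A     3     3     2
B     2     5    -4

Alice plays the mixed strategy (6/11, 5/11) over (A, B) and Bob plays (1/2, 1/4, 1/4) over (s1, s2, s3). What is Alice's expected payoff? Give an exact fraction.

91/44

Against (1/2, 1/4, 1/4), each row's expected payoff is A: 11/4; B: 5/4.
Taking the (6/11, 5/11)-weighted average: (6/11)·(11/4) + (5/11)·(5/4) = 91/44.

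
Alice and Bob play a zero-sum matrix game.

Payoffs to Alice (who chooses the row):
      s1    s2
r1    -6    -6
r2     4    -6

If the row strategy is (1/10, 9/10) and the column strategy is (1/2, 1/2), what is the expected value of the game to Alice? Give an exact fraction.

Against (1/2, 1/2), each row's expected payoff is r1: -6; r2: -1.
Taking the (1/10, 9/10)-weighted average: (1/10)·(-6) + (9/10)·(-1) = -3/2.

-3/2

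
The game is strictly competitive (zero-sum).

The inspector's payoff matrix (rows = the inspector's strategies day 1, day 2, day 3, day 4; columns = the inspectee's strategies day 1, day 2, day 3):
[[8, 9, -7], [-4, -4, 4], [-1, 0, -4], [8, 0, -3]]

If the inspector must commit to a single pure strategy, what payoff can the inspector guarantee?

-3

The worst-case payoff for each row is day 1: -7, day 2: -4, day 3: -4, day 4: -3.
The best of these is -3.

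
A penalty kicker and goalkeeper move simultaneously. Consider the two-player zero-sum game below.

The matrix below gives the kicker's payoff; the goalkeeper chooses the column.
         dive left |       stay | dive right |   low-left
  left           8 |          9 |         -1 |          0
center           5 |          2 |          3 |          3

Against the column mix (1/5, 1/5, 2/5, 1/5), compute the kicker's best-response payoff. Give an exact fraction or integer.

left: (8)·(1/5) + (9)·(1/5) + (-1)·(2/5) + (0)·(1/5) = 3.
center: (5)·(1/5) + (2)·(1/5) + (3)·(2/5) + (3)·(1/5) = 16/5.
The best pure response is center with expected payoff 16/5.

16/5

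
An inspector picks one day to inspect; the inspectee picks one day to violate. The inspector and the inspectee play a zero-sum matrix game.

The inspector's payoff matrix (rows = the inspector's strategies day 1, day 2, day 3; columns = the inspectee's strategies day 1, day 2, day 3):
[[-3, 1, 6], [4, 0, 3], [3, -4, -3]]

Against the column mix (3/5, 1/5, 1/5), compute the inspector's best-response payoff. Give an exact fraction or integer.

3

day 1: (-3)·(3/5) + (1)·(1/5) + (6)·(1/5) = -2/5.
day 2: (4)·(3/5) + (0)·(1/5) + (3)·(1/5) = 3.
day 3: (3)·(3/5) + (-4)·(1/5) + (-3)·(1/5) = 2/5.
The best pure response is day 2 with expected payoff 3.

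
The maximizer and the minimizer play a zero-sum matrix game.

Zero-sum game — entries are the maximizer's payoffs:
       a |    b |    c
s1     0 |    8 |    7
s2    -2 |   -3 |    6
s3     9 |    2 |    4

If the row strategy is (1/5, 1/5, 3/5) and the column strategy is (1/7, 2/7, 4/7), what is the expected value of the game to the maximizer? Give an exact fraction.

Against (1/7, 2/7, 4/7), each row's expected payoff is s1: 44/7; s2: 16/7; s3: 29/7.
Taking the (1/5, 1/5, 3/5)-weighted average: (1/5)·(44/7) + (1/5)·(16/7) + (3/5)·(29/7) = 21/5.

21/5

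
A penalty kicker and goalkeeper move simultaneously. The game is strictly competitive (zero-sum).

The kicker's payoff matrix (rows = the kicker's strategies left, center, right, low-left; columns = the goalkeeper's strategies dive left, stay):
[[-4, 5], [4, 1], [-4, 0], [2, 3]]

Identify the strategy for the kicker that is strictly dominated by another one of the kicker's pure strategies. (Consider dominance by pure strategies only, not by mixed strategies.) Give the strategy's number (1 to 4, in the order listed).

3

Compare right with center: 4 > -4, 1 > 0.
So center strictly dominates right for the kicker; right is strictly dominated.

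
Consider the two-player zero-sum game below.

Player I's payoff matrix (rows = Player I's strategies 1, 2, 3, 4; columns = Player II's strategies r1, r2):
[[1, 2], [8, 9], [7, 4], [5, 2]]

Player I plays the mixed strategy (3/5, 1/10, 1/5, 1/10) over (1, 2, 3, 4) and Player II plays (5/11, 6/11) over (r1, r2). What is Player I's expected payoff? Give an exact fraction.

Against (5/11, 6/11), each row's expected payoff is 1: 17/11; 2: 94/11; 3: 59/11; 4: 37/11.
Taking the (3/5, 1/10, 1/5, 1/10)-weighted average: (3/5)·(17/11) + (1/10)·(94/11) + (1/5)·(59/11) + (1/10)·(37/11) = 351/110.

351/110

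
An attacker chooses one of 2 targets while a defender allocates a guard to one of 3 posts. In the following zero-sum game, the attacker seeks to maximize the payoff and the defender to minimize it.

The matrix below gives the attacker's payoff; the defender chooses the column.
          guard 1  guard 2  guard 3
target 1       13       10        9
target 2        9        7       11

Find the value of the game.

47/5

Column guard 1 is strictly dominated by guard 2 for the defender (it gives the attacker more in every row).
The remaining 2×2 game on (target 1, target 2) × (guard 2, guard 3) has no saddle point. Let the attacker play target 1 with probability p; indifference gives 10p + 7(1−p) = 9p + 11(1−p), so p = 4/5.
Similarly the defender's optimal q on guard 2 is 2/5, and the value is 10·(2/5) + (9)·(3/5) = 47/5.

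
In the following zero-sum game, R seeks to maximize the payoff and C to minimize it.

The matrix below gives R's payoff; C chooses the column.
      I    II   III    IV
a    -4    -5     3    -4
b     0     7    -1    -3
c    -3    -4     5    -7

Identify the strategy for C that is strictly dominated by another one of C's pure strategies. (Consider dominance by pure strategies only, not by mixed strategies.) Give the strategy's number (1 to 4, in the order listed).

3

C prefers columns that give R less. Compare III with IV: -4 < 3, -3 < -1, -7 < 5.
So IV strictly dominates III for C; III is strictly dominated.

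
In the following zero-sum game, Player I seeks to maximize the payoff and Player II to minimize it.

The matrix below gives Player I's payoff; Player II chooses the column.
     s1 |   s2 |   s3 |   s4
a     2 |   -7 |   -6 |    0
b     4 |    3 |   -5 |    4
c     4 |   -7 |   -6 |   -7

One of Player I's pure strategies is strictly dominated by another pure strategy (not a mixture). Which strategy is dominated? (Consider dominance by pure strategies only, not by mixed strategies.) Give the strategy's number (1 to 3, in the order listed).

Compare a with b: 4 > 2, 3 > -7, -5 > -6, 4 > 0.
So b strictly dominates a for Player I; a is strictly dominated.

1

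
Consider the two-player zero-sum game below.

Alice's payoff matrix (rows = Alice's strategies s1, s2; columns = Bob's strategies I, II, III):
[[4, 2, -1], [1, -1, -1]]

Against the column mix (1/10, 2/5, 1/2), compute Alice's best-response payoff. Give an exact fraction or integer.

7/10

s1: (4)·(1/10) + (2)·(2/5) + (-1)·(1/2) = 7/10.
s2: (1)·(1/10) + (-1)·(2/5) + (-1)·(1/2) = -4/5.
The best pure response is s1 with expected payoff 7/10.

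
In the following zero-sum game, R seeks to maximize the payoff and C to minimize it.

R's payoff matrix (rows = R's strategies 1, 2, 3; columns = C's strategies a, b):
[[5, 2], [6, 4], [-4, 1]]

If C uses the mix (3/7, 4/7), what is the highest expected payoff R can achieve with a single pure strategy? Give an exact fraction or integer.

1: (5)·(3/7) + (2)·(4/7) = 23/7.
2: (6)·(3/7) + (4)·(4/7) = 34/7.
3: (-4)·(3/7) + (1)·(4/7) = -8/7.
The best pure response is 2 with expected payoff 34/7.

34/7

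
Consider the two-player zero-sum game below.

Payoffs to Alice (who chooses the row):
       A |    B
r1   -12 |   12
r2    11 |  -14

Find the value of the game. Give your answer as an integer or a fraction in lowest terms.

-36/49

Row minima are -12 and -14, so Alice's maximin is -12; column maxima are 11 and 12, so Bob's minimax is 11. These differ, so the equilibrium is in mixed strategies.
Let Alice play r1 with probability p. Bob is indifferent when −12p + 11(1−p) = 12p − 14(1−p), giving p = 25/49.
Let Bob play A with probability q. Alice is indifferent when −12q + 12(1−q) = 11q − 14(1−q), giving q = 26/49.
The value is -12·(26/49) + (12)·(23/49) = -36/49.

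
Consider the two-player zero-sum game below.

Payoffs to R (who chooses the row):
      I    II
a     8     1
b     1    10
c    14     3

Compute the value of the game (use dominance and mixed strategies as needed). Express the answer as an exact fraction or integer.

137/20

Row a is strictly dominated by row c, so R never plays it.
The remaining 2×2 game on (b, c) × (I, II) has no saddle point. Let R play b with probability p; indifference gives p + 14(1−p) = 10p + 3(1−p), so p = 11/20.
Similarly C's optimal q on I is 7/20, and the value is 1·(7/20) + (10)·(13/20) = 137/20.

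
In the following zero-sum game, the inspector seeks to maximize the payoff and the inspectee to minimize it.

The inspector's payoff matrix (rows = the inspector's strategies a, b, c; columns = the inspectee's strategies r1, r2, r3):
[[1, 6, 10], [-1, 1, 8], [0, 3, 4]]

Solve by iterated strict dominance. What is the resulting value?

1

Row b is strictly dominated by row a (1>-1, 6>1, 10>8); eliminate b.
Column r3 is strictly dominated by r1 for the inspectee (1<10, 0<4); eliminate r3.
Row c is strictly dominated by row a (1>0, 6>3); eliminate c.
Column r2 is strictly dominated by r1 for the inspectee (1<6); eliminate r2.
Only (a, r1) remains, with payoff 1.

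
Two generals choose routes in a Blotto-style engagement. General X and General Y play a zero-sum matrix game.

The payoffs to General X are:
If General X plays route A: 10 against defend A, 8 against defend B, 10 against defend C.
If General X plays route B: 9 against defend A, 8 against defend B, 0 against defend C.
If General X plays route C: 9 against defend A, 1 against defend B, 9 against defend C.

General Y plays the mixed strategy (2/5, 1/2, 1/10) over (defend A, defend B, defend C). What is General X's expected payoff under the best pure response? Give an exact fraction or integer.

9

route A: (10)·(2/5) + (8)·(1/2) + (10)·(1/10) = 9.
route B: (9)·(2/5) + (8)·(1/2) + (0)·(1/10) = 38/5.
route C: (9)·(2/5) + (1)·(1/2) + (9)·(1/10) = 5.
The best pure response is route A with expected payoff 9.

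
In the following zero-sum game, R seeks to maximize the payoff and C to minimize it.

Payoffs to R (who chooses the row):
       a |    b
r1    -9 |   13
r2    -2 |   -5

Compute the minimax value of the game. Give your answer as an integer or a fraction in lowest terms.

-71/25

Row minima are -9 and -5, so R's maximin is -5; column maxima are -2 and 13, so C's minimax is -2. These differ, so the equilibrium is in mixed strategies.
Let R play r1 with probability p. C is indifferent when −9p − 2(1−p) = 13p − 5(1−p), giving p = 3/25.
Let C play a with probability q. R is indifferent when −9q + 13(1−q) = −2q − 5(1−q), giving q = 18/25.
The value is -9·(18/25) + (13)·(7/25) = -71/25.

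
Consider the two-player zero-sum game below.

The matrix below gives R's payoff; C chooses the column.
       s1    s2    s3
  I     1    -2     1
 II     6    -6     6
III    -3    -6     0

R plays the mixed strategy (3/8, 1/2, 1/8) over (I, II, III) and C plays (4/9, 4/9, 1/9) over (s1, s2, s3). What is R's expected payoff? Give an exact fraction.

Against (4/9, 4/9, 1/9), each row's expected payoff is I: -1/3; II: 2/3; III: -4.
Taking the (3/8, 1/2, 1/8)-weighted average: (3/8)·(-1/3) + (1/2)·(2/3) + (1/8)·(-4) = -7/24.

-7/24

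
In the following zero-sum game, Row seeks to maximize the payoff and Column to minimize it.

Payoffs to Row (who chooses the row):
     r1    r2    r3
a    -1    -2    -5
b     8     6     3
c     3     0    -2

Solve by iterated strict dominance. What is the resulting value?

Column r1 is strictly dominated by r2 for Column (-2<-1, 6<8, 0<3); eliminate r1.
Row c is strictly dominated by row b (6>0, 3>-2); eliminate c.
Column r2 is strictly dominated by r3 for Column (-5<-2, 3<6); eliminate r2.
Row a is strictly dominated by row b (3>-5); eliminate a.
Only (b, r3) remains, with payoff 3.

3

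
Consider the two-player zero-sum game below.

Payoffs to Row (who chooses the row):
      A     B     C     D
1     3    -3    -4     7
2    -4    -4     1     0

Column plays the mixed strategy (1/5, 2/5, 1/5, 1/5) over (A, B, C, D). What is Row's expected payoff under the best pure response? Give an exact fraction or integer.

1: (3)·(1/5) + (-3)·(2/5) + (-4)·(1/5) + (7)·(1/5) = 0.
2: (-4)·(1/5) + (-4)·(2/5) + (1)·(1/5) + (0)·(1/5) = -11/5.
The best pure response is 1 with expected payoff 0.

0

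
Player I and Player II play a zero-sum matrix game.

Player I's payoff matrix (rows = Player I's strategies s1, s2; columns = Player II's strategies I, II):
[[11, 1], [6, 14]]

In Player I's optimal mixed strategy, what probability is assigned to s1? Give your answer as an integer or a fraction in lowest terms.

Row minima are 1 and 6, so Player I's maximin is 6; column maxima are 11 and 14, so Player II's minimax is 11. These differ, so the equilibrium is in mixed strategies.
Let Player I play s1 with probability p. Player II is indifferent when 11p + 6(1−p) = p + 14(1−p), giving p = 4/9.

4/9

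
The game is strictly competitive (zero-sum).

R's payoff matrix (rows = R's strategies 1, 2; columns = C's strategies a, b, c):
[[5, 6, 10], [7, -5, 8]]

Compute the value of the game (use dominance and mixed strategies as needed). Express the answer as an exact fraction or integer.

Column c is strictly dominated by a for C (it gives R more in every row).
The remaining 2×2 game on (1, 2) × (a, b) has no saddle point. Let R play 1 with probability p; indifference gives 5p + 7(1−p) = 6p − 5(1−p), so p = 12/13.
Similarly C's optimal q on a is 11/13, and the value is 5·(11/13) + (6)·(2/13) = 67/13.

67/13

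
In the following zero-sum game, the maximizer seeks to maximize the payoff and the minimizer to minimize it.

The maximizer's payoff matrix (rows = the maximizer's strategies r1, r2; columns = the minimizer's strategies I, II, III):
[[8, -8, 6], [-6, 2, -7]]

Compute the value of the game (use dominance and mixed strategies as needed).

Column I is strictly dominated by III for the minimizer (it gives the maximizer more in every row).
The remaining 2×2 game on (r1, r2) × (II, III) has no saddle point. Let the maximizer play r1 with probability p; indifference gives −8p + 2(1−p) = 6p − 7(1−p), so p = 9/23.
Similarly the minimizer's optimal q on II is 13/23, and the value is -8·(13/23) + (6)·(10/23) = -44/23.

-44/23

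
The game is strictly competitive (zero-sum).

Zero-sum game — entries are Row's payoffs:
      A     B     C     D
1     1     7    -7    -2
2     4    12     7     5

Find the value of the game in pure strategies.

4

Row minima: -7, 4 → Row's maximin is 4.
Column maxima: 4, 12, 7, 5 → Column's minimax is 4.
They coincide at (2, A), so the value is 4.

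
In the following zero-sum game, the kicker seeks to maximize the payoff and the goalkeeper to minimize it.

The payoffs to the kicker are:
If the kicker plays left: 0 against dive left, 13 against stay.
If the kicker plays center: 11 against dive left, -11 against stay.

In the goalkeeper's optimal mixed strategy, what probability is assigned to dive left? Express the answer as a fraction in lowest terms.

Row minima are 0 and -11, so the kicker's maximin is 0; column maxima are 11 and 13, so the goalkeeper's minimax is 11. These differ, so the equilibrium is in mixed strategies.
Let the goalkeeper play dive left with probability q. The kicker is indifferent when 13(1−q) = 11q − 11(1−q), giving q = 24/35.

24/35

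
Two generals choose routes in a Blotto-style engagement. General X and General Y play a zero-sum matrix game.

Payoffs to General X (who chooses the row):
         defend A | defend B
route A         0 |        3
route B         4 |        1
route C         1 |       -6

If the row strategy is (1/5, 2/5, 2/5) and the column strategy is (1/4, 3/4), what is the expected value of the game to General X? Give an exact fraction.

-11/20

Against (1/4, 3/4), each row's expected payoff is route A: 9/4; route B: 7/4; route C: -17/4.
Taking the (1/5, 2/5, 2/5)-weighted average: (1/5)·(9/4) + (2/5)·(7/4) + (2/5)·(-17/4) = -11/20.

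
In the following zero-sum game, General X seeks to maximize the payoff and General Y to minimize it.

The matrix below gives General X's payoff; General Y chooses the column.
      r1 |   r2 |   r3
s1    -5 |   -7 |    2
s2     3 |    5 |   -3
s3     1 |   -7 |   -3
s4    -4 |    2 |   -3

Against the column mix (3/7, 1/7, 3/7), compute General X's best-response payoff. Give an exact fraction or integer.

s1: (-5)·(3/7) + (-7)·(1/7) + (2)·(3/7) = -16/7.
s2: (3)·(3/7) + (5)·(1/7) + (-3)·(3/7) = 5/7.
s3: (1)·(3/7) + (-7)·(1/7) + (-3)·(3/7) = -13/7.
s4: (-4)·(3/7) + (2)·(1/7) + (-3)·(3/7) = -19/7.
The best pure response is s2 with expected payoff 5/7.

5/7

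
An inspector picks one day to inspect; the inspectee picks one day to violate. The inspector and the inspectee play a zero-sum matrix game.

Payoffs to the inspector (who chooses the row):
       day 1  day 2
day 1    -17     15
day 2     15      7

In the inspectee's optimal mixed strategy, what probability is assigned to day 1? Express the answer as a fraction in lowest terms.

Row minima are -17 and 7, so the inspector's maximin is 7; column maxima are 15 and 15, so the inspectee's minimax is 15. These differ, so the equilibrium is in mixed strategies.
Let the inspectee play day 1 with probability q. The inspector is indifferent when −17q + 15(1−q) = 15q + 7(1−q), giving q = 1/5.

1/5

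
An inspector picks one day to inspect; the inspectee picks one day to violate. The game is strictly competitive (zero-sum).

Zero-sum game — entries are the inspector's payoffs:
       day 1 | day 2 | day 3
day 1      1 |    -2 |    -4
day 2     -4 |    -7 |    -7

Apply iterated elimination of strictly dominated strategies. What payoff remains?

-4

Row day 2 is strictly dominated by row day 1 (1>-4, -2>-7, -4>-7); eliminate day 2.
Column day 1 is strictly dominated by day 2 for the inspectee (-2<1); eliminate day 1.
Column day 2 is strictly dominated by day 3 for the inspectee (-4<-2); eliminate day 2.
Only (day 1, day 3) remains, with payoff -4.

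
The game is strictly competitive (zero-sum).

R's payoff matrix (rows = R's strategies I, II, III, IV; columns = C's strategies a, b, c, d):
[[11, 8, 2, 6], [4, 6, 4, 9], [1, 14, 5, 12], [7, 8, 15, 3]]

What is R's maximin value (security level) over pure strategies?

4

The worst-case payoff for each row is I: 2, II: 4, III: 1, IV: 3.
The best of these is 4.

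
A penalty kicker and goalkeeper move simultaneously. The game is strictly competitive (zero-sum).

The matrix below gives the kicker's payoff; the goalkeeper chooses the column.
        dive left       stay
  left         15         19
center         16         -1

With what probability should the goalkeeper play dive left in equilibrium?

Row minima are 15 and -1, so the kicker's maximin is 15; column maxima are 16 and 19, so the goalkeeper's minimax is 16. These differ, so the equilibrium is in mixed strategies.
Let the goalkeeper play dive left with probability q. The kicker is indifferent when 15q + 19(1−q) = 16q − (1−q), giving q = 20/21.

20/21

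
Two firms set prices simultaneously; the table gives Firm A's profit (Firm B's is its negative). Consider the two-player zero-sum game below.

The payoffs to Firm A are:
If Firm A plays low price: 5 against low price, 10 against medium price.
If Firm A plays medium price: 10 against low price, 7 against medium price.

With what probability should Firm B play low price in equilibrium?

3/8

Row minima are 5 and 7, so Firm A's maximin is 7; column maxima are 10 and 10, so Firm B's minimax is 10. These differ, so the equilibrium is in mixed strategies.
Let Firm B play low price with probability q. Firm A is indifferent when 5q + 10(1−q) = 10q + 7(1−q), giving q = 3/8.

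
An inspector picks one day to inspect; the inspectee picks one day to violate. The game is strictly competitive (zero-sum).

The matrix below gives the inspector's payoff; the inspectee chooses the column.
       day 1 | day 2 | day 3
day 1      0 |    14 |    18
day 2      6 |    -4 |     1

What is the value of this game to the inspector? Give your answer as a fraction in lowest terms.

7/2

Column day 3 is strictly dominated by day 2 for the inspectee (it gives the inspector more in every row).
The remaining 2×2 game on (day 1, day 2) × (day 1, day 2) has no saddle point. Let the inspector play day 1 with probability p; indifference gives 6(1−p) = 14p − 4(1−p), so p = 5/12.
Similarly the inspectee's optimal q on day 1 is 3/4, and the value is 0·(3/4) + (14)·(1/4) = 7/2.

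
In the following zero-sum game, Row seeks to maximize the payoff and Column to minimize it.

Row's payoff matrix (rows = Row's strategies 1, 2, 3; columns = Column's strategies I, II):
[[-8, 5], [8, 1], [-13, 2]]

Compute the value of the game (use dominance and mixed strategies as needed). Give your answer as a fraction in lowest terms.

12/5

Row 3 is strictly dominated by row 1, so Row never plays it.
The remaining 2×2 game on (1, 2) × (I, II) has no saddle point. Let Row play 1 with probability p; indifference gives −8p + 8(1−p) = 5p + (1−p), so p = 7/20.
Similarly Column's optimal q on I is 1/5, and the value is -8·(1/5) + (5)·(4/5) = 12/5.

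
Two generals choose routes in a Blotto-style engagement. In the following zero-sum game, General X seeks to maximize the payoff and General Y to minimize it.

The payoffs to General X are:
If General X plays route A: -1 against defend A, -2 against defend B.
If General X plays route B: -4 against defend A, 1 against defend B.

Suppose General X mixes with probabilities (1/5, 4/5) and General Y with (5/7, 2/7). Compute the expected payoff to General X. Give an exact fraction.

Against (5/7, 2/7), each row's expected payoff is route A: -9/7; route B: -18/7.
Taking the (1/5, 4/5)-weighted average: (1/5)·(-9/7) + (4/5)·(-18/7) = -81/35.

-81/35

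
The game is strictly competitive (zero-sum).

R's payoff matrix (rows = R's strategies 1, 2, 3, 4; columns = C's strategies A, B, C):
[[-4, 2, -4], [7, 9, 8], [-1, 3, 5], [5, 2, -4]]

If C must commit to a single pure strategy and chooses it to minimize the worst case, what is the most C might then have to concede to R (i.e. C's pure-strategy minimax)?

7

The worst case (largest entry) in each column is A: 7, B: 9, C: 8.
The best (smallest) of these is 7.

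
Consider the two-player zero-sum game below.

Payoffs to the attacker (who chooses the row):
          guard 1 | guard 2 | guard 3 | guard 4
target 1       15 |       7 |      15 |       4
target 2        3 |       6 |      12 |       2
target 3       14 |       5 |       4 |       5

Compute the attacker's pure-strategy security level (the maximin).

4

The worst-case payoff for each row is target 1: 4, target 2: 2, target 3: 4.
The best of these is 4.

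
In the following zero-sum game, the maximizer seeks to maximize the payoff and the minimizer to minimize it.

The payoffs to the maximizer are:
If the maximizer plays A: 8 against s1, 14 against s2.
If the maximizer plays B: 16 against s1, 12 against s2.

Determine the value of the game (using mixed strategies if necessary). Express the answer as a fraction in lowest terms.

64/5

Row minima are 8 and 12, so the maximizer's maximin is 12; column maxima are 16 and 14, so the minimizer's minimax is 14. These differ, so the equilibrium is in mixed strategies.
Let the maximizer play A with probability p. The minimizer is indifferent when 8p + 16(1−p) = 14p + 12(1−p), giving p = 2/5.
Let the minimizer play s1 with probability q. The maximizer is indifferent when 8q + 14(1−q) = 16q + 12(1−q), giving q = 1/5.
The value is 8·(1/5) + (14)·(4/5) = 64/5.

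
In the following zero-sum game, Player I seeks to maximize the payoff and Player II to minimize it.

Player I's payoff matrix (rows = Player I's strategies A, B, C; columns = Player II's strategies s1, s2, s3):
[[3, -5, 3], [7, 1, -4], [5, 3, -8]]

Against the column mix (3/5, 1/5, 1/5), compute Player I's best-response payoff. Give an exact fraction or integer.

18/5

A: (3)·(3/5) + (-5)·(1/5) + (3)·(1/5) = 7/5.
B: (7)·(3/5) + (1)·(1/5) + (-4)·(1/5) = 18/5.
C: (5)·(3/5) + (3)·(1/5) + (-8)·(1/5) = 2.
The best pure response is B with expected payoff 18/5.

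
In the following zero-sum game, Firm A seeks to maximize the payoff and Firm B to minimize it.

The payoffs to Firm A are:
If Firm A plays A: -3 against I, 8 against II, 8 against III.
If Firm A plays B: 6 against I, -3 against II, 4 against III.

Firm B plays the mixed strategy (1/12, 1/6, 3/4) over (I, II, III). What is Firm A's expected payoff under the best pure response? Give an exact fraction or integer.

85/12

A: (-3)·(1/12) + (8)·(1/6) + (8)·(3/4) = 85/12.
B: (6)·(1/12) + (-3)·(1/6) + (4)·(3/4) = 3.
The best pure response is A with expected payoff 85/12.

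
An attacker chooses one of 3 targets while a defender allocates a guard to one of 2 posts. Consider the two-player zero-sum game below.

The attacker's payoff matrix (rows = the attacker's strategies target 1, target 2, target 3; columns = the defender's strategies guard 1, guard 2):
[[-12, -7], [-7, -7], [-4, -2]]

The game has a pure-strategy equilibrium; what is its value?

-4

Row minima: -12, -7, -4 → the attacker's maximin is -4.
Column maxima: -4, -2 → the defender's minimax is -4.
They coincide at (target 3, guard 1), so the value is -4.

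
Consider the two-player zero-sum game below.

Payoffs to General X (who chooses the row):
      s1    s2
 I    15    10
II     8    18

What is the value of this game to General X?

38/3

Row minima are 10 and 8, so General X's maximin is 10; column maxima are 15 and 18, so General Y's minimax is 15. These differ, so the equilibrium is in mixed strategies.
Let General X play I with probability p. General Y is indifferent when 15p + 8(1−p) = 10p + 18(1−p), giving p = 2/3.
Let General Y play s1 with probability q. General X is indifferent when 15q + 10(1−q) = 8q + 18(1−q), giving q = 8/15.
The value is 15·(8/15) + (10)·(7/15) = 38/3.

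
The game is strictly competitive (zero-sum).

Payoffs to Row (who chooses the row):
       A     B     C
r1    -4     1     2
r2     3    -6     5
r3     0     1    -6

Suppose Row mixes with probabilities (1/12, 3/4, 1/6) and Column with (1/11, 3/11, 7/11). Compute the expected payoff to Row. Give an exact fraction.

Against (1/11, 3/11, 7/11), each row's expected payoff is r1: 13/11; r2: 20/11; r3: -39/11.
Taking the (1/12, 3/4, 1/6)-weighted average: (1/12)·(13/11) + (3/4)·(20/11) + (1/6)·(-39/11) = 115/132.

115/132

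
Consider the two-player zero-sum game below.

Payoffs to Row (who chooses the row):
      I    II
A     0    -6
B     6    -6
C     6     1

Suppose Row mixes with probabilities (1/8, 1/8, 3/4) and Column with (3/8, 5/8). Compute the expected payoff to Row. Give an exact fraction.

3/2

Against (3/8, 5/8), each row's expected payoff is A: -15/4; B: -3/2; C: 23/8.
Taking the (1/8, 1/8, 3/4)-weighted average: (1/8)·(-15/4) + (1/8)·(-3/2) + (3/4)·(23/8) = 3/2.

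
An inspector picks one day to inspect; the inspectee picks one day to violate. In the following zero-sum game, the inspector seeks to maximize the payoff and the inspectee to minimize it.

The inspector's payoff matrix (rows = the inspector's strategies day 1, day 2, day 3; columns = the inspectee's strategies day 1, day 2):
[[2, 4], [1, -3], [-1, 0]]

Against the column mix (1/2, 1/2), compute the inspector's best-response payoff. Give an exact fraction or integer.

day 1: (2)·(1/2) + (4)·(1/2) = 3.
day 2: (1)·(1/2) + (-3)·(1/2) = -1.
day 3: (-1)·(1/2) + (0)·(1/2) = -1/2.
The best pure response is day 1 with expected payoff 3.

3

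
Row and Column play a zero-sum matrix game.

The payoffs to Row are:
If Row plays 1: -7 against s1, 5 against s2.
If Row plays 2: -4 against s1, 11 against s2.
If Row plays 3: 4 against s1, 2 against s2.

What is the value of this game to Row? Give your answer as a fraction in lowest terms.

Row 1 is strictly dominated by row 2, so Row never plays it.
The remaining 2×2 game on (2, 3) × (s1, s2) has no saddle point. Let Row play 2 with probability p; indifference gives −4p + 4(1−p) = 11p + 2(1−p), so p = 2/17.
Similarly Column's optimal q on s1 is 9/17, and the value is -4·(9/17) + (11)·(8/17) = 52/17.

52/17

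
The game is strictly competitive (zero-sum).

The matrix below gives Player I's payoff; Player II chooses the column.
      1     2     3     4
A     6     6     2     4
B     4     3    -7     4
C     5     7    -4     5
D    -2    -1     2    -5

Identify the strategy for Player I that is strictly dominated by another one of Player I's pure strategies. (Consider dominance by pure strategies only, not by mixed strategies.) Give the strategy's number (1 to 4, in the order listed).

Compare B with C: 5 > 4, 7 > 3, -4 > -7, 5 > 4.
So C strictly dominates B for Player I; B is strictly dominated.

2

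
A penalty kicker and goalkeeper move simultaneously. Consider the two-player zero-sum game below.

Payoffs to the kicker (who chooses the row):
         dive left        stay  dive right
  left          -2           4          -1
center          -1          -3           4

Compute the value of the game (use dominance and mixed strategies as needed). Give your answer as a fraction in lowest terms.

-5/4

Column dive right is strictly dominated by dive left for the goalkeeper (it gives the kicker more in every row).
The remaining 2×2 game on (left, center) × (dive left, stay) has no saddle point. Let the kicker play left with probability p; indifference gives −2p − (1−p) = 4p − 3(1−p), so p = 1/4.
Similarly the goalkeeper's optimal q on dive left is 7/8, and the value is -2·(7/8) + (4)·(1/8) = -5/4.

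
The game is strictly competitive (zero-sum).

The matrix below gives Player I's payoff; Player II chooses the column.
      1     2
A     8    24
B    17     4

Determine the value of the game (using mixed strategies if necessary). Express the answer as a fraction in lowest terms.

376/29

Row minima are 8 and 4, so Player I's maximin is 8; column maxima are 17 and 24, so Player II's minimax is 17. These differ, so the equilibrium is in mixed strategies.
Let Player I play A with probability p. Player II is indifferent when 8p + 17(1−p) = 24p + 4(1−p), giving p = 13/29.
Let Player II play 1 with probability q. Player I is indifferent when 8q + 24(1−q) = 17q + 4(1−q), giving q = 20/29.
The value is 8·(20/29) + (24)·(9/29) = 376/29.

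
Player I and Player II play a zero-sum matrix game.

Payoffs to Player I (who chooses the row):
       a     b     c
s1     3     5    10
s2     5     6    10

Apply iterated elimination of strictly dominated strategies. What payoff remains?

5

Column c is strictly dominated by a for Player II (3<10, 5<10); eliminate c.
Column b is strictly dominated by a for Player II (3<5, 5<6); eliminate b.
Row s1 is strictly dominated by row s2 (5>3); eliminate s1.
Only (s2, a) remains, with payoff 5.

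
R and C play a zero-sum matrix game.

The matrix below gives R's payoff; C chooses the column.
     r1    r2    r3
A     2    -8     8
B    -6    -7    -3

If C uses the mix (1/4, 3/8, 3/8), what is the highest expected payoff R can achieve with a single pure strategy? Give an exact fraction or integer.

1/2

A: (2)·(1/4) + (-8)·(3/8) + (8)·(3/8) = 1/2.
B: (-6)·(1/4) + (-7)·(3/8) + (-3)·(3/8) = -21/4.
The best pure response is A with expected payoff 1/2.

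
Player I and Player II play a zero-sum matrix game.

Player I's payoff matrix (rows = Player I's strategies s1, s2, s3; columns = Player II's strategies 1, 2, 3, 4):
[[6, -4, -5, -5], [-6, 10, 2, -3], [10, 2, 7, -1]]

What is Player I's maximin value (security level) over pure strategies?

-1

The worst-case payoff for each row is s1: -5, s2: -6, s3: -1.
The best of these is -1.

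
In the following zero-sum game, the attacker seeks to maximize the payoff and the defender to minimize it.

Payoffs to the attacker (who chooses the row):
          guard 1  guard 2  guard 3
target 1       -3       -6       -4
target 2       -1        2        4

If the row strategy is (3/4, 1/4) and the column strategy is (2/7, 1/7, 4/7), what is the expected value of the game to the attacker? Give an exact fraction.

Against (2/7, 1/7, 4/7), each row's expected payoff is target 1: -4; target 2: 16/7.
Taking the (3/4, 1/4)-weighted average: (3/4)·(-4) + (1/4)·(16/7) = -17/7.

-17/7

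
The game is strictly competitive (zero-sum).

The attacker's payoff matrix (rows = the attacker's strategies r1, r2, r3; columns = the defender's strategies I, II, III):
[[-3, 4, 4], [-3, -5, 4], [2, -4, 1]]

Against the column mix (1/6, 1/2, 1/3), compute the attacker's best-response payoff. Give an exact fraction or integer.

17/6

r1: (-3)·(1/6) + (4)·(1/2) + (4)·(1/3) = 17/6.
r2: (-3)·(1/6) + (-5)·(1/2) + (4)·(1/3) = -5/3.
r3: (2)·(1/6) + (-4)·(1/2) + (1)·(1/3) = -4/3.
The best pure response is r1 with expected payoff 17/6.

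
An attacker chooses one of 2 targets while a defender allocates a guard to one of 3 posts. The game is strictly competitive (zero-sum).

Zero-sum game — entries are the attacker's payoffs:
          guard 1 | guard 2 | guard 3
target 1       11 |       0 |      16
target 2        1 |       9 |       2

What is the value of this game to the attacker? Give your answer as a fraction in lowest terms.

99/19

Column guard 3 is strictly dominated by guard 1 for the defender (it gives the attacker more in every row).
The remaining 2×2 game on (target 1, target 2) × (guard 1, guard 2) has no saddle point. Let the attacker play target 1 with probability p; indifference gives 11p + (1−p) = 9(1−p), so p = 8/19.
Similarly the defender's optimal q on guard 1 is 9/19, and the value is 11·(9/19) + (0)·(10/19) = 99/19.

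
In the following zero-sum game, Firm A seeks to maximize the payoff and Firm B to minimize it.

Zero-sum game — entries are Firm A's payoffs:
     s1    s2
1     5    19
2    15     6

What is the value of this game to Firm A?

255/23

Row minima are 5 and 6, so Firm A's maximin is 6; column maxima are 15 and 19, so Firm B's minimax is 15. These differ, so the equilibrium is in mixed strategies.
Let Firm A play 1 with probability p. Firm B is indifferent when 5p + 15(1−p) = 19p + 6(1−p), giving p = 9/23.
Let Firm B play s1 with probability q. Firm A is indifferent when 5q + 19(1−q) = 15q + 6(1−q), giving q = 13/23.
The value is 5·(13/23) + (19)·(10/23) = 255/23.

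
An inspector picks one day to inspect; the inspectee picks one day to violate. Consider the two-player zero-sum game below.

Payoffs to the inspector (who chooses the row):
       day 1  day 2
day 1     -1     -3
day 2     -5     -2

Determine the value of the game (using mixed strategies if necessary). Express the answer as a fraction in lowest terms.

Row minima are -3 and -5, so the inspector's maximin is -3; column maxima are -1 and -2, so the inspectee's minimax is -2. These differ, so the equilibrium is in mixed strategies.
Let the inspector play day 1 with probability p. The inspectee is indifferent when −p − 5(1−p) = −3p − 2(1−p), giving p = 3/5.
Let the inspectee play day 1 with probability q. The inspector is indifferent when −q − 3(1−q) = −5q − 2(1−q), giving q = 1/5.
The value is -1·(1/5) + (-3)·(4/5) = -13/5.

-13/5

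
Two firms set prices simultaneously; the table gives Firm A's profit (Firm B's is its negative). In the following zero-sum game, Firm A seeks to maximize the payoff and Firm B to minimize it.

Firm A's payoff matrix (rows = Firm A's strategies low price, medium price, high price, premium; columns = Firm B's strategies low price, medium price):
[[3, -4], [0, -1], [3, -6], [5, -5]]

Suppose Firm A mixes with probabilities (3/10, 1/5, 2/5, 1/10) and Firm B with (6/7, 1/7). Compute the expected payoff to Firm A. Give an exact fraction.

Against (6/7, 1/7), each row's expected payoff is low price: 2; medium price: -1/7; high price: 12/7; premium: 25/7.
Taking the (3/10, 1/5, 2/5, 1/10)-weighted average: (3/10)·(2) + (1/5)·(-1/7) + (2/5)·(12/7) + (1/10)·(25/7) = 113/70.

113/70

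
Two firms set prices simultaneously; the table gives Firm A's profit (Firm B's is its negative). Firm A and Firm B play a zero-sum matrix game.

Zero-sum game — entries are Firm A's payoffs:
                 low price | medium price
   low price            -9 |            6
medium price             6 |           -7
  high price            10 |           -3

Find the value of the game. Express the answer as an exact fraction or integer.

Row medium price is strictly dominated by row high price, so Firm A never plays it.
The remaining 2×2 game on (low price, high price) × (low price, medium price) has no saddle point. Let Firm A play low price with probability p; indifference gives −9p + 10(1−p) = 6p − 3(1−p), so p = 13/28.
Similarly Firm B's optimal q on low price is 9/28, and the value is -9·(9/28) + (6)·(19/28) = 33/28.

33/28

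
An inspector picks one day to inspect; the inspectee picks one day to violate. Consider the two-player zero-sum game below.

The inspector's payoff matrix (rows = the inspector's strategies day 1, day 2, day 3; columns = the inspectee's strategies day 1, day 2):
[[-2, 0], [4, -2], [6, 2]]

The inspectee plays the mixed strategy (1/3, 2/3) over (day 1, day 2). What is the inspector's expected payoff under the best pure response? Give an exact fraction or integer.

10/3

day 1: (-2)·(1/3) + (0)·(2/3) = -2/3.
day 2: (4)·(1/3) + (-2)·(2/3) = 0.
day 3: (6)·(1/3) + (2)·(2/3) = 10/3.
The best pure response is day 3 with expected payoff 10/3.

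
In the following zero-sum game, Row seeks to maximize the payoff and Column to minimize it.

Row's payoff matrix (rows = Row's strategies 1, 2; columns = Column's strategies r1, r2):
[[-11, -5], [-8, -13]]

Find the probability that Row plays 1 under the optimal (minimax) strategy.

5/11

Row minima are -11 and -13, so Row's maximin is -11; column maxima are -8 and -5, so Column's minimax is -8. These differ, so the equilibrium is in mixed strategies.
Let Row play 1 with probability p. Column is indifferent when −11p − 8(1−p) = −5p − 13(1−p), giving p = 5/11.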